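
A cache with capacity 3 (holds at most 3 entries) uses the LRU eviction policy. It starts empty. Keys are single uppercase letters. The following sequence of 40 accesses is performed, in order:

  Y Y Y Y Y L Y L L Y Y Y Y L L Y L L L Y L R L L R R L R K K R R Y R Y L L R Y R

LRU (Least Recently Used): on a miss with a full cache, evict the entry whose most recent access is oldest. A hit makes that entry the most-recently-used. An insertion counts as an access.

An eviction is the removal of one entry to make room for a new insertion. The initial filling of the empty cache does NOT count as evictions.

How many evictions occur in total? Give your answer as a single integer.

LRU simulation (capacity=3):
  1. access Y: MISS. Cache (LRU->MRU): [Y]
  2. access Y: HIT. Cache (LRU->MRU): [Y]
  3. access Y: HIT. Cache (LRU->MRU): [Y]
  4. access Y: HIT. Cache (LRU->MRU): [Y]
  5. access Y: HIT. Cache (LRU->MRU): [Y]
  6. access L: MISS. Cache (LRU->MRU): [Y L]
  7. access Y: HIT. Cache (LRU->MRU): [L Y]
  8. access L: HIT. Cache (LRU->MRU): [Y L]
  9. access L: HIT. Cache (LRU->MRU): [Y L]
  10. access Y: HIT. Cache (LRU->MRU): [L Y]
  11. access Y: HIT. Cache (LRU->MRU): [L Y]
  12. access Y: HIT. Cache (LRU->MRU): [L Y]
  13. access Y: HIT. Cache (LRU->MRU): [L Y]
  14. access L: HIT. Cache (LRU->MRU): [Y L]
  15. access L: HIT. Cache (LRU->MRU): [Y L]
  16. access Y: HIT. Cache (LRU->MRU): [L Y]
  17. access L: HIT. Cache (LRU->MRU): [Y L]
  18. access L: HIT. Cache (LRU->MRU): [Y L]
  19. access L: HIT. Cache (LRU->MRU): [Y L]
  20. access Y: HIT. Cache (LRU->MRU): [L Y]
  21. access L: HIT. Cache (LRU->MRU): [Y L]
  22. access R: MISS. Cache (LRU->MRU): [Y L R]
  23. access L: HIT. Cache (LRU->MRU): [Y R L]
  24. access L: HIT. Cache (LRU->MRU): [Y R L]
  25. access R: HIT. Cache (LRU->MRU): [Y L R]
  26. access R: HIT. Cache (LRU->MRU): [Y L R]
  27. access L: HIT. Cache (LRU->MRU): [Y R L]
  28. access R: HIT. Cache (LRU->MRU): [Y L R]
  29. access K: MISS, evict Y. Cache (LRU->MRU): [L R K]
  30. access K: HIT. Cache (LRU->MRU): [L R K]
  31. access R: HIT. Cache (LRU->MRU): [L K R]
  32. access R: HIT. Cache (LRU->MRU): [L K R]
  33. access Y: MISS, evict L. Cache (LRU->MRU): [K R Y]
  34. access R: HIT. Cache (LRU->MRU): [K Y R]
  35. access Y: HIT. Cache (LRU->MRU): [K R Y]
  36. access L: MISS, evict K. Cache (LRU->MRU): [R Y L]
  37. access L: HIT. Cache (LRU->MRU): [R Y L]
  38. access R: HIT. Cache (LRU->MRU): [Y L R]
  39. access Y: HIT. Cache (LRU->MRU): [L R Y]
  40. access R: HIT. Cache (LRU->MRU): [L Y R]
Total: 34 hits, 6 misses, 3 evictions

Answer: 3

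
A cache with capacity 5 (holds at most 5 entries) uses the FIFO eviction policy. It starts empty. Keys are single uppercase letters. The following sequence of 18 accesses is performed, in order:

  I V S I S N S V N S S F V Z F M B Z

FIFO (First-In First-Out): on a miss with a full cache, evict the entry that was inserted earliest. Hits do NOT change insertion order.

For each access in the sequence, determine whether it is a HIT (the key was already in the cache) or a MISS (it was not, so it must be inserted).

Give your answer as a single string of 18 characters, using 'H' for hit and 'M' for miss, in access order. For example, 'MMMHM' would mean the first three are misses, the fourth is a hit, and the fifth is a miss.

FIFO simulation (capacity=5):
  1. access I: MISS. Cache (old->new): [I]
  2. access V: MISS. Cache (old->new): [I V]
  3. access S: MISS. Cache (old->new): [I V S]
  4. access I: HIT. Cache (old->new): [I V S]
  5. access S: HIT. Cache (old->new): [I V S]
  6. access N: MISS. Cache (old->new): [I V S N]
  7. access S: HIT. Cache (old->new): [I V S N]
  8. access V: HIT. Cache (old->new): [I V S N]
  9. access N: HIT. Cache (old->new): [I V S N]
  10. access S: HIT. Cache (old->new): [I V S N]
  11. access S: HIT. Cache (old->new): [I V S N]
  12. access F: MISS. Cache (old->new): [I V S N F]
  13. access V: HIT. Cache (old->new): [I V S N F]
  14. access Z: MISS, evict I. Cache (old->new): [V S N F Z]
  15. access F: HIT. Cache (old->new): [V S N F Z]
  16. access M: MISS, evict V. Cache (old->new): [S N F Z M]
  17. access B: MISS, evict S. Cache (old->new): [N F Z M B]
  18. access Z: HIT. Cache (old->new): [N F Z M B]
Total: 10 hits, 8 misses, 3 evictions

Answer: MMMHHMHHHHHMHMHMMH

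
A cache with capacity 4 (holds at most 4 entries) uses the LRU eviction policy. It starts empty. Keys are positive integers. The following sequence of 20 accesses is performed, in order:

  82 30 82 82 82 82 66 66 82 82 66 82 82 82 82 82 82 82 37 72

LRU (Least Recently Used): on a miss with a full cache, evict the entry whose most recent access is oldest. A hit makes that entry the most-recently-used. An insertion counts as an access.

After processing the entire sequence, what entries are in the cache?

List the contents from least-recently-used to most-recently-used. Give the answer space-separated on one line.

LRU simulation (capacity=4):
  1. access 82: MISS. Cache (LRU->MRU): [82]
  2. access 30: MISS. Cache (LRU->MRU): [82 30]
  3. access 82: HIT. Cache (LRU->MRU): [30 82]
  4. access 82: HIT. Cache (LRU->MRU): [30 82]
  5. access 82: HIT. Cache (LRU->MRU): [30 82]
  6. access 82: HIT. Cache (LRU->MRU): [30 82]
  7. access 66: MISS. Cache (LRU->MRU): [30 82 66]
  8. access 66: HIT. Cache (LRU->MRU): [30 82 66]
  9. access 82: HIT. Cache (LRU->MRU): [30 66 82]
  10. access 82: HIT. Cache (LRU->MRU): [30 66 82]
  11. access 66: HIT. Cache (LRU->MRU): [30 82 66]
  12. access 82: HIT. Cache (LRU->MRU): [30 66 82]
  13. access 82: HIT. Cache (LRU->MRU): [30 66 82]
  14. access 82: HIT. Cache (LRU->MRU): [30 66 82]
  15. access 82: HIT. Cache (LRU->MRU): [30 66 82]
  16. access 82: HIT. Cache (LRU->MRU): [30 66 82]
  17. access 82: HIT. Cache (LRU->MRU): [30 66 82]
  18. access 82: HIT. Cache (LRU->MRU): [30 66 82]
  19. access 37: MISS. Cache (LRU->MRU): [30 66 82 37]
  20. access 72: MISS, evict 30. Cache (LRU->MRU): [66 82 37 72]
Total: 15 hits, 5 misses, 1 evictions

Answer: 66 82 37 72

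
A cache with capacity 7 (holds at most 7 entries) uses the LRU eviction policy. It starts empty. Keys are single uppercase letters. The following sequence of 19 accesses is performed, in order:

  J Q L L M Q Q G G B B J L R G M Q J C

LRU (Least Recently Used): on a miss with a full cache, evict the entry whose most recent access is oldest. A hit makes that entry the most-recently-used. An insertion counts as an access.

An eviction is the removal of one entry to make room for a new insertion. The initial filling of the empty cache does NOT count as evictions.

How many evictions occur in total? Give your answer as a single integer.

LRU simulation (capacity=7):
  1. access J: MISS. Cache (LRU->MRU): [J]
  2. access Q: MISS. Cache (LRU->MRU): [J Q]
  3. access L: MISS. Cache (LRU->MRU): [J Q L]
  4. access L: HIT. Cache (LRU->MRU): [J Q L]
  5. access M: MISS. Cache (LRU->MRU): [J Q L M]
  6. access Q: HIT. Cache (LRU->MRU): [J L M Q]
  7. access Q: HIT. Cache (LRU->MRU): [J L M Q]
  8. access G: MISS. Cache (LRU->MRU): [J L M Q G]
  9. access G: HIT. Cache (LRU->MRU): [J L M Q G]
  10. access B: MISS. Cache (LRU->MRU): [J L M Q G B]
  11. access B: HIT. Cache (LRU->MRU): [J L M Q G B]
  12. access J: HIT. Cache (LRU->MRU): [L M Q G B J]
  13. access L: HIT. Cache (LRU->MRU): [M Q G B J L]
  14. access R: MISS. Cache (LRU->MRU): [M Q G B J L R]
  15. access G: HIT. Cache (LRU->MRU): [M Q B J L R G]
  16. access M: HIT. Cache (LRU->MRU): [Q B J L R G M]
  17. access Q: HIT. Cache (LRU->MRU): [B J L R G M Q]
  18. access J: HIT. Cache (LRU->MRU): [B L R G M Q J]
  19. access C: MISS, evict B. Cache (LRU->MRU): [L R G M Q J C]
Total: 11 hits, 8 misses, 1 evictions

Answer: 1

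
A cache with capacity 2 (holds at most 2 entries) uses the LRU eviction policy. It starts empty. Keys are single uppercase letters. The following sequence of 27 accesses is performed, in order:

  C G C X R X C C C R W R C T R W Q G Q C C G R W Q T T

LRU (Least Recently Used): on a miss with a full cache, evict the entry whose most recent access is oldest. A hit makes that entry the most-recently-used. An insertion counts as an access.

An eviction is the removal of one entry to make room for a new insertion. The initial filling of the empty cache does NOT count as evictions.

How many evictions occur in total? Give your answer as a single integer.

LRU simulation (capacity=2):
  1. access C: MISS. Cache (LRU->MRU): [C]
  2. access G: MISS. Cache (LRU->MRU): [C G]
  3. access C: HIT. Cache (LRU->MRU): [G C]
  4. access X: MISS, evict G. Cache (LRU->MRU): [C X]
  5. access R: MISS, evict C. Cache (LRU->MRU): [X R]
  6. access X: HIT. Cache (LRU->MRU): [R X]
  7. access C: MISS, evict R. Cache (LRU->MRU): [X C]
  8. access C: HIT. Cache (LRU->MRU): [X C]
  9. access C: HIT. Cache (LRU->MRU): [X C]
  10. access R: MISS, evict X. Cache (LRU->MRU): [C R]
  11. access W: MISS, evict C. Cache (LRU->MRU): [R W]
  12. access R: HIT. Cache (LRU->MRU): [W R]
  13. access C: MISS, evict W. Cache (LRU->MRU): [R C]
  14. access T: MISS, evict R. Cache (LRU->MRU): [C T]
  15. access R: MISS, evict C. Cache (LRU->MRU): [T R]
  16. access W: MISS, evict T. Cache (LRU->MRU): [R W]
  17. access Q: MISS, evict R. Cache (LRU->MRU): [W Q]
  18. access G: MISS, evict W. Cache (LRU->MRU): [Q G]
  19. access Q: HIT. Cache (LRU->MRU): [G Q]
  20. access C: MISS, evict G. Cache (LRU->MRU): [Q C]
  21. access C: HIT. Cache (LRU->MRU): [Q C]
  22. access G: MISS, evict Q. Cache (LRU->MRU): [C G]
  23. access R: MISS, evict C. Cache (LRU->MRU): [G R]
  24. access W: MISS, evict G. Cache (LRU->MRU): [R W]
  25. access Q: MISS, evict R. Cache (LRU->MRU): [W Q]
  26. access T: MISS, evict W. Cache (LRU->MRU): [Q T]
  27. access T: HIT. Cache (LRU->MRU): [Q T]
Total: 8 hits, 19 misses, 17 evictions

Answer: 17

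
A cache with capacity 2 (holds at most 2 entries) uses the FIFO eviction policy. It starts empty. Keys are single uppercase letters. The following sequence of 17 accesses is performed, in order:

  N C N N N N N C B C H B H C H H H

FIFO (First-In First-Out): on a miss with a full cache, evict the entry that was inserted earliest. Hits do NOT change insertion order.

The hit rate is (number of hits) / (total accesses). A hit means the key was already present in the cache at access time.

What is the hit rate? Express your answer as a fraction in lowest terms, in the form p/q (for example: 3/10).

FIFO simulation (capacity=2):
  1. access N: MISS. Cache (old->new): [N]
  2. access C: MISS. Cache (old->new): [N C]
  3. access N: HIT. Cache (old->new): [N C]
  4. access N: HIT. Cache (old->new): [N C]
  5. access N: HIT. Cache (old->new): [N C]
  6. access N: HIT. Cache (old->new): [N C]
  7. access N: HIT. Cache (old->new): [N C]
  8. access C: HIT. Cache (old->new): [N C]
  9. access B: MISS, evict N. Cache (old->new): [C B]
  10. access C: HIT. Cache (old->new): [C B]
  11. access H: MISS, evict C. Cache (old->new): [B H]
  12. access B: HIT. Cache (old->new): [B H]
  13. access H: HIT. Cache (old->new): [B H]
  14. access C: MISS, evict B. Cache (old->new): [H C]
  15. access H: HIT. Cache (old->new): [H C]
  16. access H: HIT. Cache (old->new): [H C]
  17. access H: HIT. Cache (old->new): [H C]
Total: 12 hits, 5 misses, 3 evictions

Hit rate = 12/17

Answer: 12/17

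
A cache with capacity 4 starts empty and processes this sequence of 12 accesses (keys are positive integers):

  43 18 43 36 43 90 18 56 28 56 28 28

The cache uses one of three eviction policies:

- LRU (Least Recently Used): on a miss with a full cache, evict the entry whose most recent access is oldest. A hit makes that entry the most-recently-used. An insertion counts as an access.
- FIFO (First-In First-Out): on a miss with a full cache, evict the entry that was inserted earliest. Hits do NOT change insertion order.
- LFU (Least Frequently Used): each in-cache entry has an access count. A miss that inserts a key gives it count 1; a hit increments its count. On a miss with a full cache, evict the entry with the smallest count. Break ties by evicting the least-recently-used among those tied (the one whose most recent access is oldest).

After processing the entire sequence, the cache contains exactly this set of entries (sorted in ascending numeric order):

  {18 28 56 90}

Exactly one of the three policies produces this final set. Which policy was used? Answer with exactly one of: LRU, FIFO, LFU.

Simulating under each policy and comparing final sets:
  LRU: final set = {18 28 56 90} -> MATCHES target
  FIFO: final set = {28 36 56 90} -> differs
  LFU: final set = {18 28 43 56} -> differs
Only LRU produces the target set.

Answer: LRU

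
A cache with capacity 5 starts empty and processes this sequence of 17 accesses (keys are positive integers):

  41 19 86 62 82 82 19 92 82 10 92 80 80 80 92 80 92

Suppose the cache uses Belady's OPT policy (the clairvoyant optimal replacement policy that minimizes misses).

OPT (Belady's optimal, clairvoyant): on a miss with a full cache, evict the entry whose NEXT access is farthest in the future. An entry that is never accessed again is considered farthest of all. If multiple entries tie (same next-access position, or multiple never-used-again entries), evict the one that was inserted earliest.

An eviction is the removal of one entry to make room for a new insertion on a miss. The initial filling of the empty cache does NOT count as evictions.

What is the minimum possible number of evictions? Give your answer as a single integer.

OPT (Belady) simulation (capacity=5):
  1. access 41: MISS. Cache: [41]
  2. access 19: MISS. Cache: [41 19]
  3. access 86: MISS. Cache: [41 19 86]
  4. access 62: MISS. Cache: [41 19 86 62]
  5. access 82: MISS. Cache: [41 19 86 62 82]
  6. access 82: HIT. Next use of 82: step 9. Cache: [41 19 86 62 82]
  7. access 19: HIT. Next use of 19: never. Cache: [41 19 86 62 82]
  8. access 92: MISS, evict 41 (next use: never). Cache: [19 86 62 82 92]
  9. access 82: HIT. Next use of 82: never. Cache: [19 86 62 82 92]
  10. access 10: MISS, evict 19 (next use: never). Cache: [86 62 82 92 10]
  11. access 92: HIT. Next use of 92: step 15. Cache: [86 62 82 92 10]
  12. access 80: MISS, evict 86 (next use: never). Cache: [62 82 92 10 80]
  13. access 80: HIT. Next use of 80: step 14. Cache: [62 82 92 10 80]
  14. access 80: HIT. Next use of 80: step 16. Cache: [62 82 92 10 80]
  15. access 92: HIT. Next use of 92: step 17. Cache: [62 82 92 10 80]
  16. access 80: HIT. Next use of 80: never. Cache: [62 82 92 10 80]
  17. access 92: HIT. Next use of 92: never. Cache: [62 82 92 10 80]
Total: 9 hits, 8 misses, 3 evictions

Answer: 3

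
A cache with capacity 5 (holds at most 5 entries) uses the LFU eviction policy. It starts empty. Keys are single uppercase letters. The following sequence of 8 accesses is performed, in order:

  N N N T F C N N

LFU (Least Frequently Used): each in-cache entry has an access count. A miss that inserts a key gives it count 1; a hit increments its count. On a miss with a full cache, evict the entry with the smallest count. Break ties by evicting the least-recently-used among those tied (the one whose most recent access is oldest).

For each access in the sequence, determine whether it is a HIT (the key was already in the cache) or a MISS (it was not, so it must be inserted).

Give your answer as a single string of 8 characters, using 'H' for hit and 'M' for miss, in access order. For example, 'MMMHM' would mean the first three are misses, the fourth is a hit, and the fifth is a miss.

Answer: MHHMMMHH

Derivation:
LFU simulation (capacity=5):
  1. access N: MISS. Cache: [N(c=1)]
  2. access N: HIT, count now 2. Cache: [N(c=2)]
  3. access N: HIT, count now 3. Cache: [N(c=3)]
  4. access T: MISS. Cache: [T(c=1) N(c=3)]
  5. access F: MISS. Cache: [T(c=1) F(c=1) N(c=3)]
  6. access C: MISS. Cache: [T(c=1) F(c=1) C(c=1) N(c=3)]
  7. access N: HIT, count now 4. Cache: [T(c=1) F(c=1) C(c=1) N(c=4)]
  8. access N: HIT, count now 5. Cache: [T(c=1) F(c=1) C(c=1) N(c=5)]
Total: 4 hits, 4 misses, 0 evictions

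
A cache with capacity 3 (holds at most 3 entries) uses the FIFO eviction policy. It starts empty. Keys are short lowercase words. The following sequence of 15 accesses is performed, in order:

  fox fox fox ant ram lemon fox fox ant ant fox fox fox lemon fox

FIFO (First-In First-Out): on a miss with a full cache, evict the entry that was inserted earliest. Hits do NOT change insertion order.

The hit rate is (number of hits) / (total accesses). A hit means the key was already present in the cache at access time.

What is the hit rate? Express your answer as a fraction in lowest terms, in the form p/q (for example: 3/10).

Answer: 3/5

Derivation:
FIFO simulation (capacity=3):
  1. access fox: MISS. Cache (old->new): [fox]
  2. access fox: HIT. Cache (old->new): [fox]
  3. access fox: HIT. Cache (old->new): [fox]
  4. access ant: MISS. Cache (old->new): [fox ant]
  5. access ram: MISS. Cache (old->new): [fox ant ram]
  6. access lemon: MISS, evict fox. Cache (old->new): [ant ram lemon]
  7. access fox: MISS, evict ant. Cache (old->new): [ram lemon fox]
  8. access fox: HIT. Cache (old->new): [ram lemon fox]
  9. access ant: MISS, evict ram. Cache (old->new): [lemon fox ant]
  10. access ant: HIT. Cache (old->new): [lemon fox ant]
  11. access fox: HIT. Cache (old->new): [lemon fox ant]
  12. access fox: HIT. Cache (old->new): [lemon fox ant]
  13. access fox: HIT. Cache (old->new): [lemon fox ant]
  14. access lemon: HIT. Cache (old->new): [lemon fox ant]
  15. access fox: HIT. Cache (old->new): [lemon fox ant]
Total: 9 hits, 6 misses, 3 evictions

Hit rate = 9/15 = 3/5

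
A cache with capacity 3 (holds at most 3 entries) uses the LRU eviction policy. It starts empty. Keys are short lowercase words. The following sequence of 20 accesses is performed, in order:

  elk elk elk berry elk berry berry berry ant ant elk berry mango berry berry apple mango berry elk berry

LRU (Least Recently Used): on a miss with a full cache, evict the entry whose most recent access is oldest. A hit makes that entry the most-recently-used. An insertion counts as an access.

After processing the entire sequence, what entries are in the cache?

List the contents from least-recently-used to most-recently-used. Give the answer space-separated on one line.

LRU simulation (capacity=3):
  1. access elk: MISS. Cache (LRU->MRU): [elk]
  2. access elk: HIT. Cache (LRU->MRU): [elk]
  3. access elk: HIT. Cache (LRU->MRU): [elk]
  4. access berry: MISS. Cache (LRU->MRU): [elk berry]
  5. access elk: HIT. Cache (LRU->MRU): [berry elk]
  6. access berry: HIT. Cache (LRU->MRU): [elk berry]
  7. access berry: HIT. Cache (LRU->MRU): [elk berry]
  8. access berry: HIT. Cache (LRU->MRU): [elk berry]
  9. access ant: MISS. Cache (LRU->MRU): [elk berry ant]
  10. access ant: HIT. Cache (LRU->MRU): [elk berry ant]
  11. access elk: HIT. Cache (LRU->MRU): [berry ant elk]
  12. access berry: HIT. Cache (LRU->MRU): [ant elk berry]
  13. access mango: MISS, evict ant. Cache (LRU->MRU): [elk berry mango]
  14. access berry: HIT. Cache (LRU->MRU): [elk mango berry]
  15. access berry: HIT. Cache (LRU->MRU): [elk mango berry]
  16. access apple: MISS, evict elk. Cache (LRU->MRU): [mango berry apple]
  17. access mango: HIT. Cache (LRU->MRU): [berry apple mango]
  18. access berry: HIT. Cache (LRU->MRU): [apple mango berry]
  19. access elk: MISS, evict apple. Cache (LRU->MRU): [mango berry elk]
  20. access berry: HIT. Cache (LRU->MRU): [mango elk berry]
Total: 14 hits, 6 misses, 3 evictions

Answer: mango elk berry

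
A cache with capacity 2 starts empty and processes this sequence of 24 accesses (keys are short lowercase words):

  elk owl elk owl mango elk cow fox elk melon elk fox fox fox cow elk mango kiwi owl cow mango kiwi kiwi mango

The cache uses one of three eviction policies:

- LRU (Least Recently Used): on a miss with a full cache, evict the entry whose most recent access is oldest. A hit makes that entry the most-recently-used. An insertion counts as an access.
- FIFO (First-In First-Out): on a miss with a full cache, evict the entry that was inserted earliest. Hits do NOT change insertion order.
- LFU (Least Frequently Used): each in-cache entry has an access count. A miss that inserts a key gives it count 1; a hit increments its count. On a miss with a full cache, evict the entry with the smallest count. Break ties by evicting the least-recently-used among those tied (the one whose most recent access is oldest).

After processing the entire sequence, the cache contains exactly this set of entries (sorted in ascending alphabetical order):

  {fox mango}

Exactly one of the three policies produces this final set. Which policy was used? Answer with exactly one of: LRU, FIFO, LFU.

Answer: LFU

Derivation:
Simulating under each policy and comparing final sets:
  LRU: final set = {kiwi mango} -> differs
  FIFO: final set = {kiwi mango} -> differs
  LFU: final set = {fox mango} -> MATCHES target
Only LFU produces the target set.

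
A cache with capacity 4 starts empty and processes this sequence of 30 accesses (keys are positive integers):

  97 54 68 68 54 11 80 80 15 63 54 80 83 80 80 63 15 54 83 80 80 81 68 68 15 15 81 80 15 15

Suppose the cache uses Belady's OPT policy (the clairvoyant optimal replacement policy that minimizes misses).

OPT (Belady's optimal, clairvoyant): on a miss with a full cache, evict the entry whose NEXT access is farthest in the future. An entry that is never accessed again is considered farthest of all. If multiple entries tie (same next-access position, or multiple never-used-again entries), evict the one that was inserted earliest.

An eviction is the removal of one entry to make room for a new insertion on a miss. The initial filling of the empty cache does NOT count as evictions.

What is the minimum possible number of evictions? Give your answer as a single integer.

OPT (Belady) simulation (capacity=4):
  1. access 97: MISS. Cache: [97]
  2. access 54: MISS. Cache: [97 54]
  3. access 68: MISS. Cache: [97 54 68]
  4. access 68: HIT. Next use of 68: step 23. Cache: [97 54 68]
  5. access 54: HIT. Next use of 54: step 11. Cache: [97 54 68]
  6. access 11: MISS. Cache: [97 54 68 11]
  7. access 80: MISS, evict 97 (next use: never). Cache: [54 68 11 80]
  8. access 80: HIT. Next use of 80: step 12. Cache: [54 68 11 80]
  9. access 15: MISS, evict 11 (next use: never). Cache: [54 68 80 15]
  10. access 63: MISS, evict 68 (next use: step 23). Cache: [54 80 15 63]
  11. access 54: HIT. Next use of 54: step 18. Cache: [54 80 15 63]
  12. access 80: HIT. Next use of 80: step 14. Cache: [54 80 15 63]
  13. access 83: MISS, evict 54 (next use: step 18). Cache: [80 15 63 83]
  14. access 80: HIT. Next use of 80: step 15. Cache: [80 15 63 83]
  15. access 80: HIT. Next use of 80: step 20. Cache: [80 15 63 83]
  16. access 63: HIT. Next use of 63: never. Cache: [80 15 63 83]
  17. access 15: HIT. Next use of 15: step 25. Cache: [80 15 63 83]
  18. access 54: MISS, evict 63 (next use: never). Cache: [80 15 83 54]
  19. access 83: HIT. Next use of 83: never. Cache: [80 15 83 54]
  20. access 80: HIT. Next use of 80: step 21. Cache: [80 15 83 54]
  21. access 80: HIT. Next use of 80: step 28. Cache: [80 15 83 54]
  22. access 81: MISS, evict 83 (next use: never). Cache: [80 15 54 81]
  23. access 68: MISS, evict 54 (next use: never). Cache: [80 15 81 68]
  24. access 68: HIT. Next use of 68: never. Cache: [80 15 81 68]
  25. access 15: HIT. Next use of 15: step 26. Cache: [80 15 81 68]
  26. access 15: HIT. Next use of 15: step 29. Cache: [80 15 81 68]
  27. access 81: HIT. Next use of 81: never. Cache: [80 15 81 68]
  28. access 80: HIT. Next use of 80: never. Cache: [80 15 81 68]
  29. access 15: HIT. Next use of 15: step 30. Cache: [80 15 81 68]
  30. access 15: HIT. Next use of 15: never. Cache: [80 15 81 68]
Total: 19 hits, 11 misses, 7 evictions

Answer: 7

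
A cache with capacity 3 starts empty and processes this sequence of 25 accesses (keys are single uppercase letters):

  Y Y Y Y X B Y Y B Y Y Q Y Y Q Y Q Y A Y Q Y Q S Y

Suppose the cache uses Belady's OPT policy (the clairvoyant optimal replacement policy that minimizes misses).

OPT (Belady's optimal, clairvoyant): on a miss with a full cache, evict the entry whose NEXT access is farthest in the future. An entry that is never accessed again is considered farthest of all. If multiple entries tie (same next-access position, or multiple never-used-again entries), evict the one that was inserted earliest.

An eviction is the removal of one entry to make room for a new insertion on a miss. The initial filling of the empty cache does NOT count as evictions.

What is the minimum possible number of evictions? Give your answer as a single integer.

Answer: 3

Derivation:
OPT (Belady) simulation (capacity=3):
  1. access Y: MISS. Cache: [Y]
  2. access Y: HIT. Next use of Y: step 3. Cache: [Y]
  3. access Y: HIT. Next use of Y: step 4. Cache: [Y]
  4. access Y: HIT. Next use of Y: step 7. Cache: [Y]
  5. access X: MISS. Cache: [Y X]
  6. access B: MISS. Cache: [Y X B]
  7. access Y: HIT. Next use of Y: step 8. Cache: [Y X B]
  8. access Y: HIT. Next use of Y: step 10. Cache: [Y X B]
  9. access B: HIT. Next use of B: never. Cache: [Y X B]
  10. access Y: HIT. Next use of Y: step 11. Cache: [Y X B]
  11. access Y: HIT. Next use of Y: step 13. Cache: [Y X B]
  12. access Q: MISS, evict X (next use: never). Cache: [Y B Q]
  13. access Y: HIT. Next use of Y: step 14. Cache: [Y B Q]
  14. access Y: HIT. Next use of Y: step 16. Cache: [Y B Q]
  15. access Q: HIT. Next use of Q: step 17. Cache: [Y B Q]
  16. access Y: HIT. Next use of Y: step 18. Cache: [Y B Q]
  17. access Q: HIT. Next use of Q: step 21. Cache: [Y B Q]
  18. access Y: HIT. Next use of Y: step 20. Cache: [Y B Q]
  19. access A: MISS, evict B (next use: never). Cache: [Y Q A]
  20. access Y: HIT. Next use of Y: step 22. Cache: [Y Q A]
  21. access Q: HIT. Next use of Q: step 23. Cache: [Y Q A]
  22. access Y: HIT. Next use of Y: step 25. Cache: [Y Q A]
  23. access Q: HIT. Next use of Q: never. Cache: [Y Q A]
  24. access S: MISS, evict Q (next use: never). Cache: [Y A S]
  25. access Y: HIT. Next use of Y: never. Cache: [Y A S]
Total: 19 hits, 6 misses, 3 evictions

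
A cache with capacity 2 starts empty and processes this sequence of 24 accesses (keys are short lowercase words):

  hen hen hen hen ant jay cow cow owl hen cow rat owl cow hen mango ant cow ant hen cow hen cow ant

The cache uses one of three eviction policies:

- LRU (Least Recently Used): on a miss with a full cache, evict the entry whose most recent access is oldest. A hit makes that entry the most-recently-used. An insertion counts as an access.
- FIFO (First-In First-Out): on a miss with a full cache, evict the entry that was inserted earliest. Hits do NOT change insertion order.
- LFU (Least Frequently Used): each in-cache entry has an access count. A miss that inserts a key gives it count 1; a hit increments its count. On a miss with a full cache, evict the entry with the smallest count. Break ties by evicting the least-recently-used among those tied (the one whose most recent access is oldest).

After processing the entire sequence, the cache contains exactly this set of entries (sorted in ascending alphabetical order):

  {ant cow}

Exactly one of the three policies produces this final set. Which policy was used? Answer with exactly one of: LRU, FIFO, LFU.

Answer: LRU

Derivation:
Simulating under each policy and comparing final sets:
  LRU: final set = {ant cow} -> MATCHES target
  FIFO: final set = {ant hen} -> differs
  LFU: final set = {ant hen} -> differs
Only LRU produces the target set.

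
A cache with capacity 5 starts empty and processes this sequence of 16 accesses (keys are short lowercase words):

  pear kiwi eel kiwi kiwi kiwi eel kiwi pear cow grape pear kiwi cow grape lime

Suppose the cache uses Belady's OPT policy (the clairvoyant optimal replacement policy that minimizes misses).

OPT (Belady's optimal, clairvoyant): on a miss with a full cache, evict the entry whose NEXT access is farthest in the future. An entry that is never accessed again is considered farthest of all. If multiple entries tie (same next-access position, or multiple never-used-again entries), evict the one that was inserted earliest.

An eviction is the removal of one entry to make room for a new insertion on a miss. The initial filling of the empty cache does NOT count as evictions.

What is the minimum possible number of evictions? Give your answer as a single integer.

Answer: 1

Derivation:
OPT (Belady) simulation (capacity=5):
  1. access pear: MISS. Cache: [pear]
  2. access kiwi: MISS. Cache: [pear kiwi]
  3. access eel: MISS. Cache: [pear kiwi eel]
  4. access kiwi: HIT. Next use of kiwi: step 5. Cache: [pear kiwi eel]
  5. access kiwi: HIT. Next use of kiwi: step 6. Cache: [pear kiwi eel]
  6. access kiwi: HIT. Next use of kiwi: step 8. Cache: [pear kiwi eel]
  7. access eel: HIT. Next use of eel: never. Cache: [pear kiwi eel]
  8. access kiwi: HIT. Next use of kiwi: step 13. Cache: [pear kiwi eel]
  9. access pear: HIT. Next use of pear: step 12. Cache: [pear kiwi eel]
  10. access cow: MISS. Cache: [pear kiwi eel cow]
  11. access grape: MISS. Cache: [pear kiwi eel cow grape]
  12. access pear: HIT. Next use of pear: never. Cache: [pear kiwi eel cow grape]
  13. access kiwi: HIT. Next use of kiwi: never. Cache: [pear kiwi eel cow grape]
  14. access cow: HIT. Next use of cow: never. Cache: [pear kiwi eel cow grape]
  15. access grape: HIT. Next use of grape: never. Cache: [pear kiwi eel cow grape]
  16. access lime: MISS, evict pear (next use: never). Cache: [kiwi eel cow grape lime]
Total: 10 hits, 6 misses, 1 evictions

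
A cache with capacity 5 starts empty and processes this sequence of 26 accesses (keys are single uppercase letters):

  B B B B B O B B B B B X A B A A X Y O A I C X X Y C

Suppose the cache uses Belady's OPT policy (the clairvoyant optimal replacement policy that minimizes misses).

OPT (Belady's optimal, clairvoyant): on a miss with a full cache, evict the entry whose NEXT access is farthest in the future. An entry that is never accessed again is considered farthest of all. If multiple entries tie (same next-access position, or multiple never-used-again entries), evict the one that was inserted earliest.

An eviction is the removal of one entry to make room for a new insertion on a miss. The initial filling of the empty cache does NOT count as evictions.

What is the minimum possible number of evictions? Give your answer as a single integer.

Answer: 2

Derivation:
OPT (Belady) simulation (capacity=5):
  1. access B: MISS. Cache: [B]
  2. access B: HIT. Next use of B: step 3. Cache: [B]
  3. access B: HIT. Next use of B: step 4. Cache: [B]
  4. access B: HIT. Next use of B: step 5. Cache: [B]
  5. access B: HIT. Next use of B: step 7. Cache: [B]
  6. access O: MISS. Cache: [B O]
  7. access B: HIT. Next use of B: step 8. Cache: [B O]
  8. access B: HIT. Next use of B: step 9. Cache: [B O]
  9. access B: HIT. Next use of B: step 10. Cache: [B O]
  10. access B: HIT. Next use of B: step 11. Cache: [B O]
  11. access B: HIT. Next use of B: step 14. Cache: [B O]
  12. access X: MISS. Cache: [B O X]
  13. access A: MISS. Cache: [B O X A]
  14. access B: HIT. Next use of B: never. Cache: [B O X A]
  15. access A: HIT. Next use of A: step 16. Cache: [B O X A]
  16. access A: HIT. Next use of A: step 20. Cache: [B O X A]
  17. access X: HIT. Next use of X: step 23. Cache: [B O X A]
  18. access Y: MISS. Cache: [B O X A Y]
  19. access O: HIT. Next use of O: never. Cache: [B O X A Y]
  20. access A: HIT. Next use of A: never. Cache: [B O X A Y]
  21. access I: MISS, evict B (next use: never). Cache: [O X A Y I]
  22. access C: MISS, evict O (next use: never). Cache: [X A Y I C]
  23. access X: HIT. Next use of X: step 24. Cache: [X A Y I C]
  24. access X: HIT. Next use of X: never. Cache: [X A Y I C]
  25. access Y: HIT. Next use of Y: never. Cache: [X A Y I C]
  26. access C: HIT. Next use of C: never. Cache: [X A Y I C]
Total: 19 hits, 7 misses, 2 evictions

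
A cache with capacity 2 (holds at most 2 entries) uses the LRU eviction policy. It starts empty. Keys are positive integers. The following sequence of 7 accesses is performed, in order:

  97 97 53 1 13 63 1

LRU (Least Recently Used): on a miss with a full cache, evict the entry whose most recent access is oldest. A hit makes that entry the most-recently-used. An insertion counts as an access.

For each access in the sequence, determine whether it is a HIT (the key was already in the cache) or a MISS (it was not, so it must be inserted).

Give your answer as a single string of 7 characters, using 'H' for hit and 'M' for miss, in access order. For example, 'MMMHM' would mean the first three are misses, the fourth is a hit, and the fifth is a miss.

Answer: MHMMMMM

Derivation:
LRU simulation (capacity=2):
  1. access 97: MISS. Cache (LRU->MRU): [97]
  2. access 97: HIT. Cache (LRU->MRU): [97]
  3. access 53: MISS. Cache (LRU->MRU): [97 53]
  4. access 1: MISS, evict 97. Cache (LRU->MRU): [53 1]
  5. access 13: MISS, evict 53. Cache (LRU->MRU): [1 13]
  6. access 63: MISS, evict 1. Cache (LRU->MRU): [13 63]
  7. access 1: MISS, evict 13. Cache (LRU->MRU): [63 1]
Total: 1 hits, 6 misses, 4 evictions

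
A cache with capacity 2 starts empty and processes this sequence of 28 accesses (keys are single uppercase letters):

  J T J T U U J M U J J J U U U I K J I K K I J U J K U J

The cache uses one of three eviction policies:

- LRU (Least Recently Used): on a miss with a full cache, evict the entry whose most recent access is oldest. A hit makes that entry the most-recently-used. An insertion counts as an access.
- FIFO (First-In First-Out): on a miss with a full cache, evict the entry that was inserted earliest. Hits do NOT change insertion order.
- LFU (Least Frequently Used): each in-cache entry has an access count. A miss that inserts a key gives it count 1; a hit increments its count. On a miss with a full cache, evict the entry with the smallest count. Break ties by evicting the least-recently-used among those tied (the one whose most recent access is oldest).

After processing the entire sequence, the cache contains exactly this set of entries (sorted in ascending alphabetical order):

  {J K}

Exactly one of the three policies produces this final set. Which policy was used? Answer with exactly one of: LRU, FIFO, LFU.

Simulating under each policy and comparing final sets:
  LRU: final set = {J U} -> differs
  FIFO: final set = {J K} -> MATCHES target
  LFU: final set = {J U} -> differs
Only FIFO produces the target set.

Answer: FIFO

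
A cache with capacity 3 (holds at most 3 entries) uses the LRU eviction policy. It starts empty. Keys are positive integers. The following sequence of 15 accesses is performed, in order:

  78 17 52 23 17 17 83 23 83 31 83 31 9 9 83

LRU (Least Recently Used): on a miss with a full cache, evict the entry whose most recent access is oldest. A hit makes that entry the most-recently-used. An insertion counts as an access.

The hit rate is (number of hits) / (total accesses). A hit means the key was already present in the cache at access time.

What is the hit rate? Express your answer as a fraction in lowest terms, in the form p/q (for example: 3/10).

Answer: 8/15

Derivation:
LRU simulation (capacity=3):
  1. access 78: MISS. Cache (LRU->MRU): [78]
  2. access 17: MISS. Cache (LRU->MRU): [78 17]
  3. access 52: MISS. Cache (LRU->MRU): [78 17 52]
  4. access 23: MISS, evict 78. Cache (LRU->MRU): [17 52 23]
  5. access 17: HIT. Cache (LRU->MRU): [52 23 17]
  6. access 17: HIT. Cache (LRU->MRU): [52 23 17]
  7. access 83: MISS, evict 52. Cache (LRU->MRU): [23 17 83]
  8. access 23: HIT. Cache (LRU->MRU): [17 83 23]
  9. access 83: HIT. Cache (LRU->MRU): [17 23 83]
  10. access 31: MISS, evict 17. Cache (LRU->MRU): [23 83 31]
  11. access 83: HIT. Cache (LRU->MRU): [23 31 83]
  12. access 31: HIT. Cache (LRU->MRU): [23 83 31]
  13. access 9: MISS, evict 23. Cache (LRU->MRU): [83 31 9]
  14. access 9: HIT. Cache (LRU->MRU): [83 31 9]
  15. access 83: HIT. Cache (LRU->MRU): [31 9 83]
Total: 8 hits, 7 misses, 4 evictions

Hit rate = 8/15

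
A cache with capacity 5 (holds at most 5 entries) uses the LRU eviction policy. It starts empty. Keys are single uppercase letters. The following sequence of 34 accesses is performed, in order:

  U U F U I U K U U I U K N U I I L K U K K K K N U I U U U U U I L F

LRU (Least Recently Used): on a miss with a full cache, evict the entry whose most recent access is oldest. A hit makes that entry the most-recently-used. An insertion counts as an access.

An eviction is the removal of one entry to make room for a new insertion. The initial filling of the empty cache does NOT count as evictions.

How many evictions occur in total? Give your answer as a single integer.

Answer: 2

Derivation:
LRU simulation (capacity=5):
  1. access U: MISS. Cache (LRU->MRU): [U]
  2. access U: HIT. Cache (LRU->MRU): [U]
  3. access F: MISS. Cache (LRU->MRU): [U F]
  4. access U: HIT. Cache (LRU->MRU): [F U]
  5. access I: MISS. Cache (LRU->MRU): [F U I]
  6. access U: HIT. Cache (LRU->MRU): [F I U]
  7. access K: MISS. Cache (LRU->MRU): [F I U K]
  8. access U: HIT. Cache (LRU->MRU): [F I K U]
  9. access U: HIT. Cache (LRU->MRU): [F I K U]
  10. access I: HIT. Cache (LRU->MRU): [F K U I]
  11. access U: HIT. Cache (LRU->MRU): [F K I U]
  12. access K: HIT. Cache (LRU->MRU): [F I U K]
  13. access N: MISS. Cache (LRU->MRU): [F I U K N]
  14. access U: HIT. Cache (LRU->MRU): [F I K N U]
  15. access I: HIT. Cache (LRU->MRU): [F K N U I]
  16. access I: HIT. Cache (LRU->MRU): [F K N U I]
  17. access L: MISS, evict F. Cache (LRU->MRU): [K N U I L]
  18. access K: HIT. Cache (LRU->MRU): [N U I L K]
  19. access U: HIT. Cache (LRU->MRU): [N I L K U]
  20. access K: HIT. Cache (LRU->MRU): [N I L U K]
  21. access K: HIT. Cache (LRU->MRU): [N I L U K]
  22. access K: HIT. Cache (LRU->MRU): [N I L U K]
  23. access K: HIT. Cache (LRU->MRU): [N I L U K]
  24. access N: HIT. Cache (LRU->MRU): [I L U K N]
  25. access U: HIT. Cache (LRU->MRU): [I L K N U]
  26. access I: HIT. Cache (LRU->MRU): [L K N U I]
  27. access U: HIT. Cache (LRU->MRU): [L K N I U]
  28. access U: HIT. Cache (LRU->MRU): [L K N I U]
  29. access U: HIT. Cache (LRU->MRU): [L K N I U]
  30. access U: HIT. Cache (LRU->MRU): [L K N I U]
  31. access U: HIT. Cache (LRU->MRU): [L K N I U]
  32. access I: HIT. Cache (LRU->MRU): [L K N U I]
  33. access L: HIT. Cache (LRU->MRU): [K N U I L]
  34. access F: MISS, evict K. Cache (LRU->MRU): [N U I L F]
Total: 27 hits, 7 misses, 2 evictions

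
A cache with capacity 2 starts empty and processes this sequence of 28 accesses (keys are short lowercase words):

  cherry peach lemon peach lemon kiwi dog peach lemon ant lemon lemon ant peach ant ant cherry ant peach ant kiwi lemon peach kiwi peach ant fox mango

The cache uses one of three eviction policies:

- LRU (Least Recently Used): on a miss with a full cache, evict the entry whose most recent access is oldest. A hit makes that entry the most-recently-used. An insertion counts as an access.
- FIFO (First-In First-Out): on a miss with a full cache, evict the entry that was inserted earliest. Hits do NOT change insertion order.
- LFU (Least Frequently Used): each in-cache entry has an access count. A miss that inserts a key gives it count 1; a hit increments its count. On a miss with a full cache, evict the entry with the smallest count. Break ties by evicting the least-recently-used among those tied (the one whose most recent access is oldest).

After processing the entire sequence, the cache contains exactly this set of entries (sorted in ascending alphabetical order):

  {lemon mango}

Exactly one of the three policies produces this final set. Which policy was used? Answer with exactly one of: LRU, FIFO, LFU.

Answer: LFU

Derivation:
Simulating under each policy and comparing final sets:
  LRU: final set = {fox mango} -> differs
  FIFO: final set = {fox mango} -> differs
  LFU: final set = {lemon mango} -> MATCHES target
Only LFU produces the target set.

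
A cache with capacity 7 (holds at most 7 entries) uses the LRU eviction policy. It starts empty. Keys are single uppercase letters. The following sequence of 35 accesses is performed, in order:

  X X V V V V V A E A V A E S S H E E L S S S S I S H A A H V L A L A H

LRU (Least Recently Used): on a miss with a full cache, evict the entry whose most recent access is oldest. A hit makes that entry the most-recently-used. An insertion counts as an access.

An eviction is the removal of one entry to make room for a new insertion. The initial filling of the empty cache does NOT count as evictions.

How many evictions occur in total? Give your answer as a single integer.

Answer: 1

Derivation:
LRU simulation (capacity=7):
  1. access X: MISS. Cache (LRU->MRU): [X]
  2. access X: HIT. Cache (LRU->MRU): [X]
  3. access V: MISS. Cache (LRU->MRU): [X V]
  4. access V: HIT. Cache (LRU->MRU): [X V]
  5. access V: HIT. Cache (LRU->MRU): [X V]
  6. access V: HIT. Cache (LRU->MRU): [X V]
  7. access V: HIT. Cache (LRU->MRU): [X V]
  8. access A: MISS. Cache (LRU->MRU): [X V A]
  9. access E: MISS. Cache (LRU->MRU): [X V A E]
  10. access A: HIT. Cache (LRU->MRU): [X V E A]
  11. access V: HIT. Cache (LRU->MRU): [X E A V]
  12. access A: HIT. Cache (LRU->MRU): [X E V A]
  13. access E: HIT. Cache (LRU->MRU): [X V A E]
  14. access S: MISS. Cache (LRU->MRU): [X V A E S]
  15. access S: HIT. Cache (LRU->MRU): [X V A E S]
  16. access H: MISS. Cache (LRU->MRU): [X V A E S H]
  17. access E: HIT. Cache (LRU->MRU): [X V A S H E]
  18. access E: HIT. Cache (LRU->MRU): [X V A S H E]
  19. access L: MISS. Cache (LRU->MRU): [X V A S H E L]
  20. access S: HIT. Cache (LRU->MRU): [X V A H E L S]
  21. access S: HIT. Cache (LRU->MRU): [X V A H E L S]
  22. access S: HIT. Cache (LRU->MRU): [X V A H E L S]
  23. access S: HIT. Cache (LRU->MRU): [X V A H E L S]
  24. access I: MISS, evict X. Cache (LRU->MRU): [V A H E L S I]
  25. access S: HIT. Cache (LRU->MRU): [V A H E L I S]
  26. access H: HIT. Cache (LRU->MRU): [V A E L I S H]
  27. access A: HIT. Cache (LRU->MRU): [V E L I S H A]
  28. access A: HIT. Cache (LRU->MRU): [V E L I S H A]
  29. access H: HIT. Cache (LRU->MRU): [V E L I S A H]
  30. access V: HIT. Cache (LRU->MRU): [E L I S A H V]
  31. access L: HIT. Cache (LRU->MRU): [E I S A H V L]
  32. access A: HIT. Cache (LRU->MRU): [E I S H V L A]
  33. access L: HIT. Cache (LRU->MRU): [E I S H V A L]
  34. access A: HIT. Cache (LRU->MRU): [E I S H V L A]
  35. access H: HIT. Cache (LRU->MRU): [E I S V L A H]
Total: 27 hits, 8 misses, 1 evictions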